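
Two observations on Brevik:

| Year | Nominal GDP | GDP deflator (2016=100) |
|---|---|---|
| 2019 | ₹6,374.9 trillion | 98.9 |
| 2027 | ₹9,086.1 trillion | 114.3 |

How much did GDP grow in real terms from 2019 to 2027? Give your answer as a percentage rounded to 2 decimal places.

Real GDP 2019 = 6374.9 / 0.989 = 6445.80.
Real GDP 2027 = 9086.1 / 1.143 = 7949.34.
Real growth = 7949.34 / 6445.80 − 1 = 0.2333.

23.33%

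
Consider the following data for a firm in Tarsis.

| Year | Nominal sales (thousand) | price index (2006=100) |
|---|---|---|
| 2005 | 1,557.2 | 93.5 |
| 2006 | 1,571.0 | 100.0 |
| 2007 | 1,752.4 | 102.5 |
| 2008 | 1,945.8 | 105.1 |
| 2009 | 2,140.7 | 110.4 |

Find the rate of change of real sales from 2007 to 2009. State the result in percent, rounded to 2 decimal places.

13.42%

Real sales 2007 = 1752.4/1.025 = 1709.66.
Real sales 2009 = 2140.7/1.104 = 1939.04.
Change = 1939.04/1709.66 − 1 = 0.1342.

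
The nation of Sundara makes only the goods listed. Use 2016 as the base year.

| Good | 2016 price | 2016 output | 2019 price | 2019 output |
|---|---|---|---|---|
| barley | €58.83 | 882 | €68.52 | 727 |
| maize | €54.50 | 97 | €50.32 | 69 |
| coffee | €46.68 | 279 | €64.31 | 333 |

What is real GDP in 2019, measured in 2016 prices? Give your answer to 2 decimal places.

Real GDP 2019 = Σ (p_2016 × q_2019) = 58.83·727 + 54.50·69 + 46.68·333 = 62074.35.

€62074.35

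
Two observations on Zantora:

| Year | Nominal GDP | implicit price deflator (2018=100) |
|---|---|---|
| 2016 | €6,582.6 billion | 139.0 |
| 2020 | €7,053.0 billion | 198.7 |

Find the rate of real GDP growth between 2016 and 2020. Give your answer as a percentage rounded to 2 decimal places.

-25.05%

Real GDP 2016 = 6582.6 / 1.390 = 4735.68.
Real GDP 2020 = 7053.0 / 1.987 = 3549.57.
Real growth = 3549.57 / 4735.68 − 1 = -0.2505.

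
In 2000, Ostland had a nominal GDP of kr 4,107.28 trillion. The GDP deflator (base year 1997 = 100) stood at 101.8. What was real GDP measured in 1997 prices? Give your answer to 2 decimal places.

Real GDP = Nominal / (GDP deflator/100) = 4107.28 / 1.018 = 4034.66.

kr 4,034.66 trillion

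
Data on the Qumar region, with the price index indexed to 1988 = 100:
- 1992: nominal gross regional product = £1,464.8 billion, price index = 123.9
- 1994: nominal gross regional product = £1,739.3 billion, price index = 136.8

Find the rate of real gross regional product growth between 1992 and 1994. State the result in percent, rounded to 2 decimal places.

7.54%

Real gross regional product 1992 = 1464.8 / 1.239 = 1182.24.
Real gross regional product 1994 = 1739.3 / 1.368 = 1271.42.
Real growth = 1271.42 / 1182.24 − 1 = 0.0754.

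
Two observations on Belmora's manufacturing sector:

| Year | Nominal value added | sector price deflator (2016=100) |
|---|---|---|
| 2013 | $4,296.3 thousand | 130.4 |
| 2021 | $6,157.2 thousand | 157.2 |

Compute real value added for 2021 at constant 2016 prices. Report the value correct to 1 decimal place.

Real value added = Nominal / (sector price deflator/100) = 6157.2 / 1.572 = 3916.79.

$3,916.8 thousand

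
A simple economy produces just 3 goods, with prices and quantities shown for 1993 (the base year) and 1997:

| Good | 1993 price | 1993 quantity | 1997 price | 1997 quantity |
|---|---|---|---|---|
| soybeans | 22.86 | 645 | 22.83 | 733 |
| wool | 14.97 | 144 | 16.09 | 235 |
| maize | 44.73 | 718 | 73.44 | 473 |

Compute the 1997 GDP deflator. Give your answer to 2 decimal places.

Nominal GDP 1997 = 22.83·733 + 16.09·235 + 73.44·473 = 55252.66.
Real GDP 1997 (at 1993 prices) = 22.86·733 + 14.97·235 + 44.73·473 = 41431.62.
Deflator = Nominal/Real × 100 = 55252.66/41431.62 × 100 = 133.359.

133.36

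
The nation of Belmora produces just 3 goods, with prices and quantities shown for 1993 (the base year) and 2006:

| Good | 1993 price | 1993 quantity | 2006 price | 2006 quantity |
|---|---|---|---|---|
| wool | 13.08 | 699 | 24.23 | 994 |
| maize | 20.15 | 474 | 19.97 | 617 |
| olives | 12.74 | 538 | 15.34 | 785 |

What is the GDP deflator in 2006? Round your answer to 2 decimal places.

136.72

Nominal GDP 2006 = 24.23·994 + 19.97·617 + 15.34·785 = 48448.01.
Real GDP 2006 (at 1993 prices) = 13.08·994 + 20.15·617 + 12.74·785 = 35434.97.
Deflator = Nominal/Real × 100 = 48448.01/35434.97 × 100 = 136.724.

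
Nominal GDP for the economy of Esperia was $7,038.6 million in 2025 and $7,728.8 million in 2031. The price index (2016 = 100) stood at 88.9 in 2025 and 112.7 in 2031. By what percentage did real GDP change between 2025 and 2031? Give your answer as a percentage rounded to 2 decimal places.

Real GDP 2025 = 7038.6 / 0.889 = 7917.44.
Real GDP 2031 = 7728.8 / 1.127 = 6857.85.
Real growth = 6857.85 / 7917.44 − 1 = -0.1338.

-13.38%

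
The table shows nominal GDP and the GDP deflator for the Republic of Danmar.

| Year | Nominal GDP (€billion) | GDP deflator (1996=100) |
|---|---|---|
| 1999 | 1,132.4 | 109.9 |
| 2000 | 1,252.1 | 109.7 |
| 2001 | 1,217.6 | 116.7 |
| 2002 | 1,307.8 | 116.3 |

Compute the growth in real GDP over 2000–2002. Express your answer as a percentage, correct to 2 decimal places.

Real GDP 2000 = 1252.1/1.097 = 1141.39.
Real GDP 2002 = 1307.8/1.163 = 1124.51.
Change = 1124.51/1141.39 − 1 = -0.0148.

-1.48%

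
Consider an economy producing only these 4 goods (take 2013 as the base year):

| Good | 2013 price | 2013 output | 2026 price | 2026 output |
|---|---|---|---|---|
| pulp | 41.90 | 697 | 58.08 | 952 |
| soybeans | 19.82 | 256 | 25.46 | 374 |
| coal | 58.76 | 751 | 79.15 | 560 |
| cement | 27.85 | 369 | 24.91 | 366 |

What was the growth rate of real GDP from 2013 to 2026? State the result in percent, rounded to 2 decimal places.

Real GDP 2013 = Nominal GDP 2013 = 41.90·697 + 19.82·256 + 58.76·751 + 27.85·369 = 88683.63.
Real GDP 2026 (at 2013 prices) = 41.90·952 + 19.82·374 + 58.76·560 + 27.85·366 = 90400.18.
Real growth = 90400.18/88683.63 − 1 = 0.0194.

1.94%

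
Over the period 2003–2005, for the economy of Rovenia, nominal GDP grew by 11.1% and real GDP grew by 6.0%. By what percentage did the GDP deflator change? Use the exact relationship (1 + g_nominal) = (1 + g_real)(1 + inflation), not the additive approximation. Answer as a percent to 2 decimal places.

4.81%

(1 + g_nom) = (1 + g_real)(1 + π), so π = 1.1110 / 1.0600 − 1 = 0.04811.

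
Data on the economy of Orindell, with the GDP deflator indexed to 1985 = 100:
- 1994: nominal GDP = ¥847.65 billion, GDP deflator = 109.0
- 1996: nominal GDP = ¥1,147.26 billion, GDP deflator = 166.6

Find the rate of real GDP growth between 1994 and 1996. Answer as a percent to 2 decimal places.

-11.45%

Deflate each year: 1994 → 847.65/1.090 = 777.66; 1996 → 1147.26/1.666 = 688.63.
So real GDP changed by 688.63/777.66 − 1 = -0.1145, i.e. -11.45%.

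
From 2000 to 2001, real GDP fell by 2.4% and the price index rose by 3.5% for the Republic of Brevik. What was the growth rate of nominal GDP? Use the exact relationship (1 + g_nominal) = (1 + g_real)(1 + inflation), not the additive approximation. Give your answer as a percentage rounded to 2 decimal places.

1.02%

(1 + g_nom) = (1 + g_real)(1 + π) = 0.9760 × 1.0350 = 1.01016.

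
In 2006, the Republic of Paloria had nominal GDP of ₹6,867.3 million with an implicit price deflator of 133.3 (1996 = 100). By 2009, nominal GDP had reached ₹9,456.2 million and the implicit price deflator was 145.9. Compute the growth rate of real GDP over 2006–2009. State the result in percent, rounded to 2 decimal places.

Deflate each year: 2006 → 6867.3/1.333 = 5151.76; 2009 → 9456.2/1.459 = 6481.29.
So real GDP changed by 6481.29/5151.76 − 1 = 0.2581, i.e. 25.81%.

25.81%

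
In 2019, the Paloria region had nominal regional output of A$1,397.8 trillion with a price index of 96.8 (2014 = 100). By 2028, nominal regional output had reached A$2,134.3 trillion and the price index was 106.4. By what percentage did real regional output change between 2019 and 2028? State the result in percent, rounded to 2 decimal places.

38.91%

Deflate each year: 2019 → 1397.8/0.968 = 1444.01; 2028 → 2134.3/1.064 = 2005.92.
So real regional output changed by 2005.92/1444.01 − 1 = 0.3891, i.e. 38.91%.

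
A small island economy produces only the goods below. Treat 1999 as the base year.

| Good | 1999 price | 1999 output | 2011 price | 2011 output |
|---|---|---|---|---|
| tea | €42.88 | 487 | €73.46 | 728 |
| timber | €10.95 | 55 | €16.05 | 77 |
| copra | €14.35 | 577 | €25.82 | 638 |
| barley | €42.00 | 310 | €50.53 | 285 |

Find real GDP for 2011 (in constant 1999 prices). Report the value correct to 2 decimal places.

Real GDP 2011 = Σ (p_1999 × q_2011) = 42.88·728 + 10.95·77 + 14.35·638 + 42.00·285 = 53185.09.

€53185.09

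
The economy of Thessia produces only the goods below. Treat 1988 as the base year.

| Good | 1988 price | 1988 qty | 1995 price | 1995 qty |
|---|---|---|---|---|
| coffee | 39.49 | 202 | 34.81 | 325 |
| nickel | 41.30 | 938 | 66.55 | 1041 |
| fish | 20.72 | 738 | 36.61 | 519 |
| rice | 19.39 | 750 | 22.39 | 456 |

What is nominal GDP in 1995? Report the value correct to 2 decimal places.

Nominal GDP 1995 = Σ (p_1995 × q_1995) = 34.81·325 + 66.55·1041 + 36.61·519 + 22.39·456 = 109802.23.

109802.23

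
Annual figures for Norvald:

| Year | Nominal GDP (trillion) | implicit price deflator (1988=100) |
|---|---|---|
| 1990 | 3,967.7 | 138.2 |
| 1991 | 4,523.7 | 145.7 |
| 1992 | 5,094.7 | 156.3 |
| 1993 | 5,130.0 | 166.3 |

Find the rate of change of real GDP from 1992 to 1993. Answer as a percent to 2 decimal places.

Real GDP 1992 = 5094.7/1.563 = 3259.56.
Real GDP 1993 = 5130.0/1.663 = 3084.79.
Change = 3084.79/3259.56 − 1 = -0.0536.

-5.36%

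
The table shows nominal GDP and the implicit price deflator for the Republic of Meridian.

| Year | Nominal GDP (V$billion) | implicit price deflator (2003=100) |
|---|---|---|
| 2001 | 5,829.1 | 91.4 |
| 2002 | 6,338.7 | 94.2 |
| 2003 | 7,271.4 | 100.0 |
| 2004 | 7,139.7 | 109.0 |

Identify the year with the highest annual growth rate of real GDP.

2002: real = 6338.7/0.942 = 6728.98; growth vs 2001 (6377.57) = 5.51%.
2003: real = 7271.4/1.000 = 7271.40; growth vs 2002 (6728.98) = 8.06%.
2004: real = 7139.7/1.090 = 6550.18; growth vs 2003 (7271.40) = -9.92%.

2003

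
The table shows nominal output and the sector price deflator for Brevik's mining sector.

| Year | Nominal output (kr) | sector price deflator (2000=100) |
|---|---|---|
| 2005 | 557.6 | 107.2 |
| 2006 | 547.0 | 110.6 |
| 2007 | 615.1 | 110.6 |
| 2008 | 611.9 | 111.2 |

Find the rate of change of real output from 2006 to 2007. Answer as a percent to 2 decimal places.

12.45%

Real output 2006 = 547.0/1.106 = 494.58.
Real output 2007 = 615.1/1.106 = 556.15.
Change = 556.15/494.58 − 1 = 0.1245.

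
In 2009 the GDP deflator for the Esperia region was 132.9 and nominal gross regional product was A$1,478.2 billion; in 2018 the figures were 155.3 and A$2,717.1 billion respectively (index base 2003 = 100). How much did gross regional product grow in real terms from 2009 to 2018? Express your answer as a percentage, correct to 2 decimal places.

Real gross regional product 2009 = 1478.2 / 1.329 = 1112.26.
Real gross regional product 2018 = 2717.1 / 1.553 = 1749.58.
Real growth = 1749.58 / 1112.26 − 1 = 0.5730.

57.30%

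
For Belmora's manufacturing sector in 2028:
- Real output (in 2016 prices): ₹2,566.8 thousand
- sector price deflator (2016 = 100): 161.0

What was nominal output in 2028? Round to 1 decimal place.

Nominal output = Real × (sector price deflator/100) = 2566.8 × 1.610 = 4132.55.

₹4,132.5 thousand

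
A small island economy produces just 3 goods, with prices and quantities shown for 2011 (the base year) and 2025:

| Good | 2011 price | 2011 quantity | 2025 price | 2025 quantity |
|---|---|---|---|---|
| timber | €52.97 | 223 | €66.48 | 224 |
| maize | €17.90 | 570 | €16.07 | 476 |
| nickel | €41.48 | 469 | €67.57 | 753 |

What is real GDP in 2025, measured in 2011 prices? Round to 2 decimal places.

Real GDP 2025 = Σ (p_2011 × q_2025) = 52.97·224 + 17.90·476 + 41.48·753 = 51620.12.

€51620.12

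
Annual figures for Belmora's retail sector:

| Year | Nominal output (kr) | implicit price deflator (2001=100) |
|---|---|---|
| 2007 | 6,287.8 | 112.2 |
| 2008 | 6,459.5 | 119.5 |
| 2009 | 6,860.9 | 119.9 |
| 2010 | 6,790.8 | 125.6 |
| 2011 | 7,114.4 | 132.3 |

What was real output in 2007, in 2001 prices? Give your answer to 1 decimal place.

kr 5,604.1

Real output 2007 = 6287.8 / 1.122 = 5604.10.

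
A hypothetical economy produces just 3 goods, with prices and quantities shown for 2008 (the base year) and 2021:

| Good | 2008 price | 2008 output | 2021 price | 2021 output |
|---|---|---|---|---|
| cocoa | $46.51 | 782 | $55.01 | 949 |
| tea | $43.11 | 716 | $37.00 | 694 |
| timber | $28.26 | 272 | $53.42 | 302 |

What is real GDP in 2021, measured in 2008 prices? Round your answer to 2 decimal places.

Real GDP 2021 = Σ (p_2008 × q_2021) = 46.51·949 + 43.11·694 + 28.26·302 = 82590.85.

$82590.85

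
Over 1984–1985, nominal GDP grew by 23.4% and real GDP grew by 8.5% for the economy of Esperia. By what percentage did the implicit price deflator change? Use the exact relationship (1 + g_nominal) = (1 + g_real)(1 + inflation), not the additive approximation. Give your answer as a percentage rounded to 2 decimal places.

13.73%

(1 + g_nom) = (1 + g_real)(1 + π), so π = 1.2340 / 1.0850 − 1 = 0.13733.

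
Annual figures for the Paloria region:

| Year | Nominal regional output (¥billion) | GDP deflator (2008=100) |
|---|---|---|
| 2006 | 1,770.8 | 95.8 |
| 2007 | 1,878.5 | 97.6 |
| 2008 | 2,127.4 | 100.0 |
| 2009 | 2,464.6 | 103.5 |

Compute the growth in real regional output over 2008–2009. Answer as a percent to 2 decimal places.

Real regional output 2008 = 2127.4/1.000 = 2127.40.
Real regional output 2009 = 2464.6/1.035 = 2381.26.
Change = 2381.26/2127.40 − 1 = 0.1193.

11.93%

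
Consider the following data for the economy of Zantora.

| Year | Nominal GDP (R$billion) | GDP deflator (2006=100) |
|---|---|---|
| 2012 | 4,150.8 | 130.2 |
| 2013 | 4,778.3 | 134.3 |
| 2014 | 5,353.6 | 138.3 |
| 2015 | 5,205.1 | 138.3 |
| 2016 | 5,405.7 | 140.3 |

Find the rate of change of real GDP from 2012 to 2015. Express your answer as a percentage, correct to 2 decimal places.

18.06%

Real GDP 2012 = 4150.8/1.302 = 3188.02.
Real GDP 2015 = 5205.1/1.383 = 3763.63.
Change = 3763.63/3188.02 − 1 = 0.1806.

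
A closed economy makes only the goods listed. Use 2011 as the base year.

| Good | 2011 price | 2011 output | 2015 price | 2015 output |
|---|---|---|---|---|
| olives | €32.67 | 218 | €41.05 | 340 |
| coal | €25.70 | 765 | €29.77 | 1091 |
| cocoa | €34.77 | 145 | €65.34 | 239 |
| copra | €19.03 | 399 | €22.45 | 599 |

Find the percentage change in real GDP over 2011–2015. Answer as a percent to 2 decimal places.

Real GDP 2011 = Nominal GDP 2011 = 32.67·218 + 25.70·765 + 34.77·145 + 19.03·399 = 39417.18.
Real GDP 2015 (at 2011 prices) = 32.67·340 + 25.70·1091 + 34.77·239 + 19.03·599 = 58855.50.
Real growth = 58855.50/39417.18 − 1 = 0.4931.

49.31%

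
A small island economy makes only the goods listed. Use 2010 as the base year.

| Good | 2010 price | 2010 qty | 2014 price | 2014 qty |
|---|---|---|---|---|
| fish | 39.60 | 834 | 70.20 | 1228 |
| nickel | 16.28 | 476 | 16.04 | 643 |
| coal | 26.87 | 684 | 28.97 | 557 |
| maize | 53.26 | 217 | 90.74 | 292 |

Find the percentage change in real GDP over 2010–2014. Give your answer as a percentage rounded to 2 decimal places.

26.73%

Real GDP 2010 = Nominal GDP 2010 = 39.60·834 + 16.28·476 + 26.87·684 + 53.26·217 = 70712.18.
Real GDP 2014 (at 2010 prices) = 39.60·1228 + 16.28·643 + 26.87·557 + 53.26·292 = 89615.35.
Real growth = 89615.35/70712.18 − 1 = 0.2673.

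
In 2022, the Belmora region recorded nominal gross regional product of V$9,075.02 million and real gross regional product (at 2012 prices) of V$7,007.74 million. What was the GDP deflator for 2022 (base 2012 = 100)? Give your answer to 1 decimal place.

GDP deflator = (Nominal / Real) × 100 = 9075.02 / 7007.74 × 100 = 129.50.

129.5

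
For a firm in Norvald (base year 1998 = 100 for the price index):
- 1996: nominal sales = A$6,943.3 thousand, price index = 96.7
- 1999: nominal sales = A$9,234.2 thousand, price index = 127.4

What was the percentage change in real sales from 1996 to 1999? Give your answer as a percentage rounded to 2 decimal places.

Deflate each year: 1996 → 6943.3/0.967 = 7180.25; 1999 → 9234.2/1.274 = 7248.19.
So real sales changed by 7248.19/7180.25 − 1 = 0.0095, i.e. 0.95%.

0.95%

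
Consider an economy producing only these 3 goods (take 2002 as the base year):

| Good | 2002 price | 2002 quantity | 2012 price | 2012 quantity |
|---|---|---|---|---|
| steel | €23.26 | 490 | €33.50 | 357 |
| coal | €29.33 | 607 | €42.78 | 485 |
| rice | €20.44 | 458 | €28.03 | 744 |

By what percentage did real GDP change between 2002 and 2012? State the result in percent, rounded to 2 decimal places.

Real GDP 2002 = Nominal GDP 2002 = 23.26·490 + 29.33·607 + 20.44·458 = 38562.23.
Real GDP 2012 (at 2002 prices) = 23.26·357 + 29.33·485 + 20.44·744 = 37736.23.
Real growth = 37736.23/38562.23 − 1 = -0.0214.

-2.14%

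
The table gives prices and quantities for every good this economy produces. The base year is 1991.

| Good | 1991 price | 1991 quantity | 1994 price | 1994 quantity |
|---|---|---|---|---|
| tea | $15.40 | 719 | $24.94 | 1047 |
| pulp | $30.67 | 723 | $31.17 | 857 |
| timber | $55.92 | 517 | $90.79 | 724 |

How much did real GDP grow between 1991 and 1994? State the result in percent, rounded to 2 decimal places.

Real GDP 1991 = Nominal GDP 1991 = 15.40·719 + 30.67·723 + 55.92·517 = 62157.65.
Real GDP 1994 (at 1991 prices) = 15.40·1047 + 30.67·857 + 55.92·724 = 82894.07.
Real growth = 82894.07/62157.65 − 1 = 0.3336.

33.36%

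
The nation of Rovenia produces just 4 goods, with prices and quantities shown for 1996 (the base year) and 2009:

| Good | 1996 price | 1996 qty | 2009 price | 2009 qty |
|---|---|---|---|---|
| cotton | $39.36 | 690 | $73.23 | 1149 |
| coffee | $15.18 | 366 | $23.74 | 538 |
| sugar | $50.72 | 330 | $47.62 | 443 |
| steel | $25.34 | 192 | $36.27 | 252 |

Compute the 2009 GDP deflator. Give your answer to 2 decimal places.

Nominal GDP 2009 = 73.23·1149 + 23.74·538 + 47.62·443 + 36.27·252 = 127149.09.
Real GDP 2009 (at 1996 prices) = 39.36·1149 + 15.18·538 + 50.72·443 + 25.34·252 = 82246.12.
Deflator = Nominal/Real × 100 = 127149.09/82246.12 × 100 = 154.596.

154.60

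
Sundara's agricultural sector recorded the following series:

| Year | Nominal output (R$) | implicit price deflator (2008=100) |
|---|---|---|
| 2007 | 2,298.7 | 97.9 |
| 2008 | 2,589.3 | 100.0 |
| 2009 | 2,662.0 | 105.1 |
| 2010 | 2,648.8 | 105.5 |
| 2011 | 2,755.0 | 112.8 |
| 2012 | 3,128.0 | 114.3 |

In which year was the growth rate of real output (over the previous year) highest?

2012

2008: real = 2589.3/1.000 = 2589.30; growth vs 2007 (2348.01) = 10.28%.
2009: real = 2662.0/1.051 = 2532.83; growth vs 2008 (2589.30) = -2.18%.
2010: real = 2648.8/1.055 = 2510.71; growth vs 2009 (2532.83) = -0.87%.
2011: real = 2755.0/1.128 = 2442.38; growth vs 2010 (2510.71) = -2.72%.
2012: real = 3128.0/1.143 = 2736.66; growth vs 2011 (2442.38) = 12.05%.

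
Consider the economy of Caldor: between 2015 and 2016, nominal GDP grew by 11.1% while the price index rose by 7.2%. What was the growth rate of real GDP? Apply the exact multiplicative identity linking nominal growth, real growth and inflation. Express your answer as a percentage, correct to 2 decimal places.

(1 + g_nom) = (1 + g_real)(1 + π), so g_real = 1.1110 / 1.0720 − 1 = 0.03638.

3.64%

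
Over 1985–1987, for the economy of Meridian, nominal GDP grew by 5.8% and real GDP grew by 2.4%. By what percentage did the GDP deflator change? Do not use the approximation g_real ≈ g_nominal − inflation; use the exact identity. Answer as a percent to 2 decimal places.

(1 + g_nom) = (1 + g_real)(1 + π), so π = 1.0580 / 1.0240 − 1 = 0.03320.

3.32%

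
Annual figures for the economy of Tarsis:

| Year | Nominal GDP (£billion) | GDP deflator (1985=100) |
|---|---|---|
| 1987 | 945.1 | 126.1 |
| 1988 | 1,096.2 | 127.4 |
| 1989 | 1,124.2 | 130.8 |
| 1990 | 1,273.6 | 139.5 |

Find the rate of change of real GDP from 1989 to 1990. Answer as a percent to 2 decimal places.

6.22%

Real GDP 1989 = 1124.2/1.308 = 859.48.
Real GDP 1990 = 1273.6/1.395 = 912.97.
Change = 912.97/859.48 − 1 = 0.0622.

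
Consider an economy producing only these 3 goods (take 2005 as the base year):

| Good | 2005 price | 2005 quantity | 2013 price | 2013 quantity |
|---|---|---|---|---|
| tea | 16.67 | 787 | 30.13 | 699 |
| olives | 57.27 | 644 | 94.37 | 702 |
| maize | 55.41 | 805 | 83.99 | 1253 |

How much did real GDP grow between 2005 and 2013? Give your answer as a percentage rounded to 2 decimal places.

28.20%

Real GDP 2005 = Nominal GDP 2005 = 16.67·787 + 57.27·644 + 55.41·805 = 94606.22.
Real GDP 2013 (at 2005 prices) = 16.67·699 + 57.27·702 + 55.41·1253 = 121284.60.
Real growth = 121284.60/94606.22 − 1 = 0.2820.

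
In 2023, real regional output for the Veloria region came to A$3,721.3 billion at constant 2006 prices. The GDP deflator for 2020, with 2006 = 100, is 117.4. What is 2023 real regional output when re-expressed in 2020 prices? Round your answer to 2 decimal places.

Real regional output in 2020 prices = Real regional output in 2006 prices × (P_2020/P_2006) = 3721.3 × 1.174 = 4368.81.

A$4,368.81 billion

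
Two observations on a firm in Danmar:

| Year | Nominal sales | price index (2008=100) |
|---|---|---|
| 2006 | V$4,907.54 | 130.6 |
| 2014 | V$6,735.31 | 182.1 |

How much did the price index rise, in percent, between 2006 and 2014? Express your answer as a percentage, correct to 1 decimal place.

39.4%

Price-level change = 182.1 / 130.6 − 1 = 0.3943.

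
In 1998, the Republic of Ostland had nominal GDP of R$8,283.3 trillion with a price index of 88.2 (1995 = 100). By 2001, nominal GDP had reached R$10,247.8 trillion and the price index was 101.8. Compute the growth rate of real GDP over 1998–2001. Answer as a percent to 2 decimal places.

7.19%

Deflate each year: 1998 → 8283.3/0.882 = 9391.50; 2001 → 10247.8/1.018 = 10066.60.
So real GDP changed by 10066.60/9391.50 − 1 = 0.0719, i.e. 7.19%.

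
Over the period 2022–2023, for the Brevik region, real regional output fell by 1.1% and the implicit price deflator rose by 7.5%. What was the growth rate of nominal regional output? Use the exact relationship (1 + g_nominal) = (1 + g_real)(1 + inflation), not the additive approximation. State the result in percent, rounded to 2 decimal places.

6.32%

(1 + g_nom) = (1 + g_real)(1 + π) = 0.9890 × 1.0750 = 1.06318.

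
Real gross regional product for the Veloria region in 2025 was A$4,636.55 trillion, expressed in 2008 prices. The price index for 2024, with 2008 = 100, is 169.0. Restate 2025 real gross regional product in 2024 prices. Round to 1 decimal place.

Real gross regional product in 2024 prices = Real gross regional product in 2008 prices × (P_2024/P_2008) = 4636.55 × 1.690 = 7835.77.

A$7,835.8 trillion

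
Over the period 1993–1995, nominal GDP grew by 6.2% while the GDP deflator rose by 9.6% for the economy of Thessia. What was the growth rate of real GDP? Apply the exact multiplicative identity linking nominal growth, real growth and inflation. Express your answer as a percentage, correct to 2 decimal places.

-3.10%

(1 + g_nom) = (1 + g_real)(1 + π), so g_real = 1.0620 / 1.0960 − 1 = -0.03102.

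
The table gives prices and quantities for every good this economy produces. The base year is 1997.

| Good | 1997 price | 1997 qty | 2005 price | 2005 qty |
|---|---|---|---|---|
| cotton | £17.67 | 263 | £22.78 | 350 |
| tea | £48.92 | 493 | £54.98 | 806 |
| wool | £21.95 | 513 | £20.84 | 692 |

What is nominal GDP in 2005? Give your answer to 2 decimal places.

£66708.16

Nominal GDP 2005 = Σ (p_2005 × q_2005) = 22.78·350 + 54.98·806 + 20.84·692 = 66708.16.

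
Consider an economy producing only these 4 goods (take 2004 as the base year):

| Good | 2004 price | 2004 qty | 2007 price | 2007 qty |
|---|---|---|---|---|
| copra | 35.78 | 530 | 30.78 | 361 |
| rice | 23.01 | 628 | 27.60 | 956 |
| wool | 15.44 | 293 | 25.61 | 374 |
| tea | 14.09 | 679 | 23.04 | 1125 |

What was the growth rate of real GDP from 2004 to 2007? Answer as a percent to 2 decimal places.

19.02%

Real GDP 2004 = Nominal GDP 2004 = 35.78·530 + 23.01·628 + 15.44·293 + 14.09·679 = 47504.71.
Real GDP 2007 (at 2004 prices) = 35.78·361 + 23.01·956 + 15.44·374 + 14.09·1125 = 56539.95.
Real growth = 56539.95/47504.71 − 1 = 0.1902.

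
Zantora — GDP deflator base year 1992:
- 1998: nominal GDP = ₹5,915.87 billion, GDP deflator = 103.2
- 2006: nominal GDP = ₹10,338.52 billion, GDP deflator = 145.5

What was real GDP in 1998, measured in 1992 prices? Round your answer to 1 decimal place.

Real GDP = Nominal / (GDP deflator/100) = 5915.87 / 1.032 = 5732.43.

₹5,732.4 billion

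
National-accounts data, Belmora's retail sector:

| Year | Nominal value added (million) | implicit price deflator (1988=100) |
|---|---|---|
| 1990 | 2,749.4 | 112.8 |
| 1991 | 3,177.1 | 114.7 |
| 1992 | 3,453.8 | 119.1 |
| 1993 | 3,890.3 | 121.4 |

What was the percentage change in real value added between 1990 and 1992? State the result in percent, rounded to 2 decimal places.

18.98%

Real value added 1990 = 2749.4/1.128 = 2437.41.
Real value added 1992 = 3453.8/1.191 = 2899.92.
Change = 2899.92/2437.41 − 1 = 0.1898.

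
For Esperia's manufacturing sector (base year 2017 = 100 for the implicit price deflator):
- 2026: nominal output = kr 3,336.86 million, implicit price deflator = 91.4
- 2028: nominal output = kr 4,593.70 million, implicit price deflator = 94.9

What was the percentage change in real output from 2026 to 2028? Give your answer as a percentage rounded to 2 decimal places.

32.59%

Real output 2026 = 3336.86 / 0.914 = 3650.83.
Real output 2028 = 4593.70 / 0.949 = 4840.57.
Real growth = 4840.57 / 3650.83 − 1 = 0.3259.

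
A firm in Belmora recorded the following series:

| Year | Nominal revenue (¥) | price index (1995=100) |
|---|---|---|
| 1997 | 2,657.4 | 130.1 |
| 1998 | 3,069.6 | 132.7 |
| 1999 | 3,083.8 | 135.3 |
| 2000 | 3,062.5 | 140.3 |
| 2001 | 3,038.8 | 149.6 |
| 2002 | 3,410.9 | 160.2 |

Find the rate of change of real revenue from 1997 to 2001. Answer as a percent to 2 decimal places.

Real revenue 1997 = 2657.4/1.301 = 2042.58.
Real revenue 2001 = 3038.8/1.496 = 2031.28.
Change = 2031.28/2042.58 − 1 = -0.0055.

-0.55%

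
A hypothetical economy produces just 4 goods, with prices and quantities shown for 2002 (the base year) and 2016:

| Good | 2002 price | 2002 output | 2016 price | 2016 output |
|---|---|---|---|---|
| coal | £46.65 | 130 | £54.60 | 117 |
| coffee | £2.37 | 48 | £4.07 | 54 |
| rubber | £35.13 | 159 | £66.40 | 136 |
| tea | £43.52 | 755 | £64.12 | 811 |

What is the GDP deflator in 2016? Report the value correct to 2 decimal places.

Nominal GDP 2016 = 54.60·117 + 4.07·54 + 66.40·136 + 64.12·811 = 67639.70.
Real GDP 2016 (at 2002 prices) = 46.65·117 + 2.37·54 + 35.13·136 + 43.52·811 = 45658.43.
Deflator = Nominal/Real × 100 = 67639.70/45658.43 × 100 = 148.143.

148.14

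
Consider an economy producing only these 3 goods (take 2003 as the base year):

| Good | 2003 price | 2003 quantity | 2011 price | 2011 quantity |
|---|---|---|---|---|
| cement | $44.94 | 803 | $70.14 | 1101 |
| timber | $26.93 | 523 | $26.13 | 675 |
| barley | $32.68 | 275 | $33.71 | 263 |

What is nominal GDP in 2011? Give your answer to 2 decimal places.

Nominal GDP 2011 = Σ (p_2011 × q_2011) = 70.14·1101 + 26.13·675 + 33.71·263 = 103727.62.

$103727.62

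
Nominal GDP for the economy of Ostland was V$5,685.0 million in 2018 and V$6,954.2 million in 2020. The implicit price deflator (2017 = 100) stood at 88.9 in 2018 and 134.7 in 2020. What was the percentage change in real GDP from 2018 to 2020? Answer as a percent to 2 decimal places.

Deflate each year: 2018 → 5685.0/0.889 = 6394.83; 2020 → 6954.2/1.347 = 5162.73.
So real GDP changed by 5162.73/6394.83 − 1 = -0.1927, i.e. -19.27%.

-19.27%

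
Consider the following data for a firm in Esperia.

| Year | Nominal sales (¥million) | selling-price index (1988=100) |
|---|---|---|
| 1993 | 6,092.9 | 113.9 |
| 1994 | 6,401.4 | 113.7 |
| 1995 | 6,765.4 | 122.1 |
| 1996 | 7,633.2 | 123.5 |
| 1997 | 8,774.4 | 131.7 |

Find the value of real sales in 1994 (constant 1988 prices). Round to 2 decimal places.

Real sales 1994 = 6401.4 / 1.137 = 5630.08.

¥5,630.08 million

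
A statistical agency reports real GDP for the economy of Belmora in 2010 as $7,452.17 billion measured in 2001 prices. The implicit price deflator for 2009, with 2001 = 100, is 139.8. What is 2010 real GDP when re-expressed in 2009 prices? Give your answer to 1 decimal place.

$10,418.1 billion

Real GDP in 2009 prices = Real GDP in 2001 prices × (P_2009/P_2001) = 7452.17 × 1.398 = 10418.13.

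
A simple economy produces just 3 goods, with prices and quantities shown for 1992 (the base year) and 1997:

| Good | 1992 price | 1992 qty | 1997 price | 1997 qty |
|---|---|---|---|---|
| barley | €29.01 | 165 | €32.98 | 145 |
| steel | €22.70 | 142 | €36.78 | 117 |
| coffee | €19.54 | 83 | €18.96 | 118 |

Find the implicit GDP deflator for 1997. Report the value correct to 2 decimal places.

Nominal GDP 1997 = 32.98·145 + 36.78·117 + 18.96·118 = 11322.64.
Real GDP 1997 (at 1992 prices) = 29.01·145 + 22.70·117 + 19.54·118 = 9168.07.
Deflator = Nominal/Real × 100 = 11322.64/9168.07 × 100 = 123.501.

123.50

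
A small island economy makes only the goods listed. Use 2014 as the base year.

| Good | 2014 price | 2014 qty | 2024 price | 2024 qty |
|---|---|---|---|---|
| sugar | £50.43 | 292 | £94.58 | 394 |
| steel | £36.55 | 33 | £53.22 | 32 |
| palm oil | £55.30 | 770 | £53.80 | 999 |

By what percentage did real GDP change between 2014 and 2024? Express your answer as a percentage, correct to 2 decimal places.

30.37%

Real GDP 2014 = Nominal GDP 2014 = 50.43·292 + 36.55·33 + 55.30·770 = 58512.71.
Real GDP 2024 (at 2014 prices) = 50.43·394 + 36.55·32 + 55.30·999 = 76283.72.
Real growth = 76283.72/58512.71 − 1 = 0.3037.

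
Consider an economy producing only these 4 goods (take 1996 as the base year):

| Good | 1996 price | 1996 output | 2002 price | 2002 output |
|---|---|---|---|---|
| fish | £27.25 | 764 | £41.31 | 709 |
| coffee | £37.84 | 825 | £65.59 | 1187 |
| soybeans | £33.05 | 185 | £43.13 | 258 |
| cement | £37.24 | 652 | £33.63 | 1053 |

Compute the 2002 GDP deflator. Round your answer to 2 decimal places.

Nominal GDP 2002 = 41.31·709 + 65.59·1187 + 43.13·258 + 33.63·1053 = 153684.05.
Real GDP 2002 (at 1996 prices) = 27.25·709 + 37.84·1187 + 33.05·258 + 37.24·1053 = 111976.95.
Deflator = Nominal/Real × 100 = 153684.05/111976.95 × 100 = 137.246.

137.25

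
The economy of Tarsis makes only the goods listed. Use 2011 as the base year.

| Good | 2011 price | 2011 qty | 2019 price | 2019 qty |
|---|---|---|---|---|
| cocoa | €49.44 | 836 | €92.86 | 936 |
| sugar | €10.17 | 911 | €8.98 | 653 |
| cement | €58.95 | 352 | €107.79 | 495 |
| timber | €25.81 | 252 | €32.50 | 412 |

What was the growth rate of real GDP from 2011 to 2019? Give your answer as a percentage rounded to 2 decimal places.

19.11%

Real GDP 2011 = Nominal GDP 2011 = 49.44·836 + 10.17·911 + 58.95·352 + 25.81·252 = 77851.23.
Real GDP 2019 (at 2011 prices) = 49.44·936 + 10.17·653 + 58.95·495 + 25.81·412 = 92730.82.
Real growth = 92730.82/77851.23 − 1 = 0.1911.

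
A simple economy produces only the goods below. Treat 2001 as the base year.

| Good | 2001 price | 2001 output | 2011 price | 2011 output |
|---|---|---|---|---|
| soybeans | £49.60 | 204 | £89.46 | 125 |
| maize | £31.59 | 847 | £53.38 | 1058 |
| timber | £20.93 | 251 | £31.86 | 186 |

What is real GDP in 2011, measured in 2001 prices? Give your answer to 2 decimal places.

Real GDP 2011 = Σ (p_2001 × q_2011) = 49.60·125 + 31.59·1058 + 20.93·186 = 43515.20.

£43515.20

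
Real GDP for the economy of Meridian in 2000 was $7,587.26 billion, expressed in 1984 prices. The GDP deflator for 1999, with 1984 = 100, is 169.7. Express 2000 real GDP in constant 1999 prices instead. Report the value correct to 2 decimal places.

Real GDP in 1999 prices = Real GDP in 1984 prices × (P_1999/P_1984) = 7587.26 × 1.697 = 12875.58.

$12,875.58 billion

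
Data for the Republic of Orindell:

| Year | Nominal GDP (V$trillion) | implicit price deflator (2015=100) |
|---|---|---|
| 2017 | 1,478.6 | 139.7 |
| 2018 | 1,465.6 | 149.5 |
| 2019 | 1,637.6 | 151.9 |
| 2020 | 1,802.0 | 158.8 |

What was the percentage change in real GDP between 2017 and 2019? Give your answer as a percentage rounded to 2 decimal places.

1.86%

Real GDP 2017 = 1478.6/1.397 = 1058.41.
Real GDP 2019 = 1637.6/1.519 = 1078.08.
Change = 1078.08/1058.41 − 1 = 0.0186.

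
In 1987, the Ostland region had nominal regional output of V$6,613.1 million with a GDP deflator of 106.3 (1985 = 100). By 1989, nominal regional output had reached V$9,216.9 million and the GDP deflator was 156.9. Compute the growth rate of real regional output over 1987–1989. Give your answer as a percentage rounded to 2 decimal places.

Deflate each year: 1987 → 6613.1/1.063 = 6221.17; 1989 → 9216.9/1.569 = 5874.38.
So real regional output changed by 5874.38/6221.17 − 1 = -0.0557, i.e. -5.57%.

-5.57%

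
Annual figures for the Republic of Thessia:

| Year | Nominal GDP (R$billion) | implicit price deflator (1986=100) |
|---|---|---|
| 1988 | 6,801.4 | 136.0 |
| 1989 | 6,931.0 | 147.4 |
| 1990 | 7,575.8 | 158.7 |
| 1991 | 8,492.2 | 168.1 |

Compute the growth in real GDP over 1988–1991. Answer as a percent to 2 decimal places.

1.02%

Real GDP 1988 = 6801.4/1.360 = 5001.03.
Real GDP 1991 = 8492.2/1.681 = 5051.87.
Change = 5051.87/5001.03 − 1 = 0.0102.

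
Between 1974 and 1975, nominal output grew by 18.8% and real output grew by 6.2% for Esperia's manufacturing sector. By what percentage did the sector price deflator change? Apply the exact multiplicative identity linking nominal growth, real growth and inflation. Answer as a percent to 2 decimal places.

11.86%

(1 + g_nom) = (1 + g_real)(1 + π), so π = 1.1880 / 1.0620 − 1 = 0.11864.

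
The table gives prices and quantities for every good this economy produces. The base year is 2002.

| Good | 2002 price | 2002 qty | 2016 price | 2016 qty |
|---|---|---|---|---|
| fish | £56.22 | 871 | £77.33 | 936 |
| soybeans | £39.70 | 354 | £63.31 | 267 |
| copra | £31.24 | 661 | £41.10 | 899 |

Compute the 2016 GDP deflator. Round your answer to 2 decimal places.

138.25

Nominal GDP 2016 = 77.33·936 + 63.31·267 + 41.10·899 = 126233.55.
Real GDP 2016 (at 2002 prices) = 56.22·936 + 39.70·267 + 31.24·899 = 91306.58.
Deflator = Nominal/Real × 100 = 126233.55/91306.58 × 100 = 138.252.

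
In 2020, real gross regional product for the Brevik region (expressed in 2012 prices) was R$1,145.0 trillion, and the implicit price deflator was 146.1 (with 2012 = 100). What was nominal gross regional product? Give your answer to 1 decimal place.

R$1,672.8 trillion

Nominal gross regional product = Real × (implicit price deflator/100) = 1145.0 × 1.461 = 1672.85.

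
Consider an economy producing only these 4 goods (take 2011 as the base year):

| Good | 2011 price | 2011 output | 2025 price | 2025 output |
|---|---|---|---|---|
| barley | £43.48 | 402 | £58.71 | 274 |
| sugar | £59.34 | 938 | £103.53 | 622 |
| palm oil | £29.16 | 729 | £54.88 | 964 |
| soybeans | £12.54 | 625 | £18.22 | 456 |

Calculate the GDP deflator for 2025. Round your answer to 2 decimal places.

Nominal GDP 2025 = 58.71·274 + 103.53·622 + 54.88·964 + 18.22·456 = 141694.84.
Real GDP 2025 (at 2011 prices) = 43.48·274 + 59.34·622 + 29.16·964 + 12.54·456 = 82651.48.
Deflator = Nominal/Real × 100 = 141694.84/82651.48 × 100 = 171.437.

171.44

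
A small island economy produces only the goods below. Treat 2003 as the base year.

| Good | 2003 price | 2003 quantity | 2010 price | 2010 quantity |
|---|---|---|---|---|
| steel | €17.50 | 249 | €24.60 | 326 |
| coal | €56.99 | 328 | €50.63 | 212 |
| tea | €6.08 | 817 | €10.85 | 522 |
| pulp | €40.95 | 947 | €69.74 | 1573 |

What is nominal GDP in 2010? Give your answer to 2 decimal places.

€134117.88

Nominal GDP 2010 = Σ (p_2010 × q_2010) = 24.60·326 + 50.63·212 + 10.85·522 + 69.74·1573 = 134117.88.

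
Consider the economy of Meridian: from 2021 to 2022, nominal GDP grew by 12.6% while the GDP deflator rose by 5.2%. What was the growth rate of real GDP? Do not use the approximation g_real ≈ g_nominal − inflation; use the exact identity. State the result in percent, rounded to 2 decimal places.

7.03%

(1 + g_nom) = (1 + g_real)(1 + π), so g_real = 1.1260 / 1.0520 − 1 = 0.07034.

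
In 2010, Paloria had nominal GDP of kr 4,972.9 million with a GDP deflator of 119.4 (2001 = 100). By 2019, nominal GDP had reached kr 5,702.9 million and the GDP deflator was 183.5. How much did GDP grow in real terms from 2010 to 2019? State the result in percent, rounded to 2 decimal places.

-25.38%

Deflate each year: 2010 → 4972.9/1.194 = 4164.91; 2019 → 5702.9/1.835 = 3107.85.
So real GDP changed by 3107.85/4164.91 − 1 = -0.2538, i.e. -25.38%.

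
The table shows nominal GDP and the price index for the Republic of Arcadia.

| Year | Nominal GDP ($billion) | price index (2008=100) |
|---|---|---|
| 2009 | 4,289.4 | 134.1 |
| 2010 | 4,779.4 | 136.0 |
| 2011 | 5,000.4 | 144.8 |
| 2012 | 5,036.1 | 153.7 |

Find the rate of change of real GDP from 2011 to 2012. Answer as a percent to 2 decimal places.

Real GDP 2011 = 5000.4/1.448 = 3453.31.
Real GDP 2012 = 5036.1/1.537 = 3276.58.
Change = 3276.58/3453.31 − 1 = -0.0512.

-5.12%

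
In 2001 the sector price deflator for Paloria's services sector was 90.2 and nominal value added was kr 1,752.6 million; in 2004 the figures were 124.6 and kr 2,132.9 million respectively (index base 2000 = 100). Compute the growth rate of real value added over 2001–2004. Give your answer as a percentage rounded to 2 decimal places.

Deflate each year: 2001 → 1752.6/0.902 = 1943.02; 2004 → 2132.9/1.246 = 1711.80.
So real value added changed by 1711.80/1943.02 − 1 = -0.1190, i.e. -11.90%.

-11.90%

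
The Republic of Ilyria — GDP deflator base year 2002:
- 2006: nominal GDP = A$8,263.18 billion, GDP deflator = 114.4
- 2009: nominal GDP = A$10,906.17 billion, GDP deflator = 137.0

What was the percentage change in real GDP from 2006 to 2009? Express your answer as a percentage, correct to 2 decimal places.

10.21%

Real GDP 2006 = 8263.18 / 1.144 = 7223.06.
Real GDP 2009 = 10906.17 / 1.370 = 7960.71.
Real growth = 7960.71 / 7223.06 − 1 = 0.1021.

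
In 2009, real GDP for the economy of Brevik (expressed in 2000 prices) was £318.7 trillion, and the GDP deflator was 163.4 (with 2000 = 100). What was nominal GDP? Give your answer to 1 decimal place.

£520.8 trillion

Nominal GDP = Real × (GDP deflator/100) = 318.7 × 1.634 = 520.76.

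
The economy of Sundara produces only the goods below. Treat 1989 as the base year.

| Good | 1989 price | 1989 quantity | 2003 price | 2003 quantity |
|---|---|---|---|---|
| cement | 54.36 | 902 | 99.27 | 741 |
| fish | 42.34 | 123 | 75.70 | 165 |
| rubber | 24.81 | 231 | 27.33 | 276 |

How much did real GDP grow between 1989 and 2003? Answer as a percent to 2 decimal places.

Real GDP 1989 = Nominal GDP 1989 = 54.36·902 + 42.34·123 + 24.81·231 = 59971.65.
Real GDP 2003 (at 1989 prices) = 54.36·741 + 42.34·165 + 24.81·276 = 54114.42.
Real growth = 54114.42/59971.65 − 1 = -0.0977.

-9.77%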